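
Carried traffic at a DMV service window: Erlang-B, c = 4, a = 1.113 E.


B(4,1.113) = 0.021129 (Erlang-B)
Carried load = a(1 − B) = 1.113·(1 − 0.021129) = 1.113·0.978871 = 1.0895 E

Final: 1.0895 Erlangs


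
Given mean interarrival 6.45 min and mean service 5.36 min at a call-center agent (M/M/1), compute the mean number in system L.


λ = 60/6.45 = 9.3023 /hr
μ = 60/5.36 = 11.1940 /hr
ρ = λ/μ = 9.3023/11.1940 = 0.8310
L = ρ/(1−ρ) = 0.8310/0.1690 = 4.9174

Final: 4.9174


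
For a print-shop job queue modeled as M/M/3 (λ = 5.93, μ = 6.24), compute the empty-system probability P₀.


a = λ/μ = 5.93/6.24 = 0.9503; ρ = a/c = 0.3168
Σ_{k=0}^{2} a^k/k! (terms k=0..2) = 1.00000 + 0.95032 + 0.45155 = 2.40188
Tail: a^3/(3!(1−ρ)) = 0.85824/(6·0.6832) = 0.20936
P₀ = 1/(2.40188 + 0.20936) = 1/2.61124 = 0.382960

Final: 0.382960


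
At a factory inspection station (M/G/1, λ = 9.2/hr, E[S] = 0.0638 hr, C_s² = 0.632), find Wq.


ρ = λ·E[S] = 9.2·0.0638 = 0.5870
E[S²] = E[S]²(1+C_s²) = 0.0638²·(1+0.632) = 0.006643
Wq = λ·E[S²]/(2(1−ρ)) = 9.2·0.006643/(2·0.4130) = 0.07398 hr

Final: 0.07398 hr


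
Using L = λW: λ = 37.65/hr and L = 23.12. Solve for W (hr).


W = L/λ = 23.12/37.65 = 0.6141 hr

Final: 0.6141 hr


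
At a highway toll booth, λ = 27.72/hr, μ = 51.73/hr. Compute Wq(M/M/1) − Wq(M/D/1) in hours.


ρ = 27.72/51.73 = 0.5359
Wq(M/M/1) = ρ/(μ−λ) = 0.5359/24.01 = 0.02232 hr
Wq(M/D/1) = ρ/(2(μ−λ)) = 0.01116 hr
Savings = 0.02232 − 0.01116 = 0.01116 hr

Final: 0.01116 hr


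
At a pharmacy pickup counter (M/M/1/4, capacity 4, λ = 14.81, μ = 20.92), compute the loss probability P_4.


ρ = λ/μ = 14.81/20.92 = 0.7079
P_K = (1−ρ)ρ^K/(1−ρ^(K+1)) = (0.2921·0.251173)/(1 − 0.177814)
= 0.073359/0.822186 = 0.089224

Final: 0.089224


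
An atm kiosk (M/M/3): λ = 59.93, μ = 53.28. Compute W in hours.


a = 1.1248; ρ = 0.3749; P₀ = 0.318789
Lq = P₀·a^c·ρ/(c!(1−ρ)²) = 0.07256
Wq = Lq/λ = 0.07256/59.93 = 0.001211 hr
W = Wq + 1/μ = 0.001211 + 0.01877 = 0.01998 hr

Final: 0.01998 hr


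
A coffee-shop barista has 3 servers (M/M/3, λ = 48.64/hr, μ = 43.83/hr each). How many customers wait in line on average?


a = λ/μ = 1.1097; ρ = a/3 = 0.3699
P₀ = 0.323938
Lq = P₀·a^c·ρ / (c!·(1−ρ)²) = 0.323938·1.36668·0.3699/(6·0.39701)
= 0.06875

Final: 0.06875


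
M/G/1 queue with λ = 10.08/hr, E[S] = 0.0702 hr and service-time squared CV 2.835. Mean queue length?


ρ = λ·E[S] = 10.08·0.0702 = 0.7076
Lq = ρ²(1+C_s²)/(2(1−ρ)) = 0.5007·(1+2.835)/(2·0.2924)
= 0.5007·3.8350/0.5848 = 3.28380

Final: 3.28380


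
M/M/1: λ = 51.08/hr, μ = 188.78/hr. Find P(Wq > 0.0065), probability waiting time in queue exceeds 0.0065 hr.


ρ = 51.08/188.78 = 0.2706
P(Wq > t) = ρ·e^{−(μ−λ)t} = 0.2706·e^{−0.8950}
= 0.2706·0.408587 = 0.110555

Final: 0.110555


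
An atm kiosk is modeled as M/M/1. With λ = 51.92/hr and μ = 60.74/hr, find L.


ρ = λ/μ = 51.92/60.74 = 0.8548
L = ρ/(1−ρ) = 0.8548/(1 − 0.8548) = 0.8548/0.1452 = 5.8866

Final: 5.8866


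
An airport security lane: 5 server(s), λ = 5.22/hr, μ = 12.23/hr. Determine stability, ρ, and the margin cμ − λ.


Total capacity cμ = 5·12.23 = 61.15/hr
ρ = λ/(cμ) = 5.22/61.15 = 0.08536
Stable ⇔ ρ < 1: YES
Spare capacity = cμ − λ = 61.15 − 5.22 = 55.93/hr

Final: ρ = 0.08536; stable; margin = 55.93/hr


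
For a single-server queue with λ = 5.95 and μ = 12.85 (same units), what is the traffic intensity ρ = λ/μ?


ρ = λ/μ = 5.95/12.85 = 0.4630

Final: 0.4630


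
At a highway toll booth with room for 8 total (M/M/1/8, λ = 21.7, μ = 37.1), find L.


ρ = 21.7/37.1 = 0.5849
L = ρ[1 − (K+1)ρ^K + Kρ^(K+1)] / [(1−ρ)(1−ρ^(K+1))]
Numerator: 0.5849·(1 − 9·0.013699 + 8·0.008013) = 0.550285
Denominator: (0.4151)·(0.991987) = 0.411768
L = 0.550285/0.411768 = 1.3364

Final: 1.3364


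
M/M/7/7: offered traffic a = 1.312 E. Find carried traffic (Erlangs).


B(7,1.312) = 0.0003576 (Erlang-B)
Carried load = a(1 − B) = 1.312·(1 − 0.0003576) = 1.312·0.999642 = 1.3115 E

Final: 1.3115 Erlangs


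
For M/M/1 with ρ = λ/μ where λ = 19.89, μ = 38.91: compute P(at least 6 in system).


ρ = 19.89/38.91 = 0.5112
P(N ≥ n) = ρ^n = 0.5112^6 = 0.017842

Final: 0.017842


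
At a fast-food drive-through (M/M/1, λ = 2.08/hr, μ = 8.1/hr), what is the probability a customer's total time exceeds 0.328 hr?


W ~ Exponential(μ−λ) for M/M/1.
μ − λ = 8.1 − 2.08 = 6.0200
P(W > t) = e^{−(μ−λ)t} = e^{−1.9746} = 0.138822

Final: 0.138822


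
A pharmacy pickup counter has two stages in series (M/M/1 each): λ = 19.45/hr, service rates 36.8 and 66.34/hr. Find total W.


Each node sees arrival rate λ = 19.45/hr (tandem ⇒ throughput preserved).
W₁ = 1/(μ₁−λ) = 1/(36.8−19.45) = 0.05764 hr
W₂ = 1/(μ₂−λ) = 1/(66.34−19.45) = 0.02133 hr
W_total = W₁ + W₂ = 0.05764 + 0.02133 = 0.07896 hr

Final: 0.07896 hr


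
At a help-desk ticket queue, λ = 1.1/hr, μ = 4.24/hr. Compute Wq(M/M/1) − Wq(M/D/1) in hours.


ρ = 1.1/4.24 = 0.2594
Wq(M/M/1) = ρ/(μ−λ) = 0.2594/3.14 = 0.08262 hr
Wq(M/D/1) = ρ/(2(μ−λ)) = 0.04131 hr
Savings = 0.08262 − 0.04131 = 0.04131 hr

Final: 0.04131 hr


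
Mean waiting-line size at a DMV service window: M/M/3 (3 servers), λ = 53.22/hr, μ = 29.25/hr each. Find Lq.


a = λ/μ = 1.8195; ρ = a/3 = 0.6065
P₀ = 0.142329
Lq = P₀·a^c·ρ / (c!·(1−ρ)²) = 0.142329·6.02347·0.6065/(6·0.15485)
= 0.55965

Final: 0.55965


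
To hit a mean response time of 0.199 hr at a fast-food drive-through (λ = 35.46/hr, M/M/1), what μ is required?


W = 1/(μ−λ) ⇒ μ − λ = 1/W = 1/0.199 = 5.0251
μ = λ + 1/W = 35.46 + 5.0251 = 40.4851 per hr

Final: 40.4851 /hr


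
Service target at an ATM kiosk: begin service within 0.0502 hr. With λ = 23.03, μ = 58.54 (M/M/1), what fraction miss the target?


ρ = 23.03/58.54 = 0.3934
P(Wq > t) = ρ·e^{−(μ−λ)t} = 0.3934·e^{−1.7826}
= 0.3934·0.168200 = 0.066171

Final: 0.066171


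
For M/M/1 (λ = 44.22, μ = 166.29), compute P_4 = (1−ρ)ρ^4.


ρ = 44.22/166.29 = 0.2659
P_n = (1−ρ)·ρ^n = (1 − 0.2659)·0.2659^4 = 0.7341·0.005000 = 0.003671

Final: 0.003671


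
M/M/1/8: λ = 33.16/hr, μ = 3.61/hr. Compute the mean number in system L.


ρ = 33.16/3.61 = 9.1856
L = ρ[1 − (K+1)ρ^K + Kρ^(K+1)] / [(1−ρ)(1−ρ^(K+1))]
Numerator: 9.1856·(1 − 9·50682561.936787 + 8·465549516.294699) = 30020850950.527176
Denominator: (-8.1856)·(-465549515.294699) = 3810800049.018939
L = 30020850950.527176/3810800049.018939 = 7.8778

Final: 7.8778


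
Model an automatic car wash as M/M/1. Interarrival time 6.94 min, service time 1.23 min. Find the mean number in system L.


λ = 60/6.94 = 8.6455 /hr
μ = 60/1.23 = 48.7805 /hr
ρ = λ/μ = 8.6455/48.7805 = 0.1772
L = ρ/(1−ρ) = 0.1772/0.8228 = 0.2154

Final: 0.2154


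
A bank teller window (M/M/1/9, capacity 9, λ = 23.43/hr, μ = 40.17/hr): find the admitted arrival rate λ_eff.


ρ = 0.5833; P_K = (1−ρ)ρ^9/(1−ρ^10) = 0.003271
λ_eff = λ(1 − P_K) = 23.43·(1 − 0.003271) = 23.43·0.996729 = 23.3534 /hr

Final: 23.3534 /hr


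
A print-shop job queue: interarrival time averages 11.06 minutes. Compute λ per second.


λ = 1/(interarrival time) in consistent units.
1 second = 0.0166667 min, so λ = 0.0166667/11.06 = 0.001507 per second

Final: 0.001507 /sec


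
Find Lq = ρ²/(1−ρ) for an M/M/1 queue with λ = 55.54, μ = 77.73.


ρ = 55.54/77.73 = 0.7145
Lq = ρ²/(1−ρ) = 0.5105/0.2855 = 1.7884

Final: 1.7884


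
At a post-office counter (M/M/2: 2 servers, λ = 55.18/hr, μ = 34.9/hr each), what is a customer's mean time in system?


a = 1.5811; ρ = 0.7905; P₀ = 0.116979
Lq = P₀·a^c·ρ/(c!(1−ρ)²) = 2.63470
Wq = Lq/λ = 2.63470/55.18 = 0.04775 hr
W = Wq + 1/μ = 0.04775 + 0.02865 = 0.07640 hr

Final: 0.07640 hr


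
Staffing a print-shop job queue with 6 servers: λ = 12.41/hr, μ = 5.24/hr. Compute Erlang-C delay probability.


a = λ/μ = 2.3683; ρ = a/6 = 0.3947
P₀ = 0.093254 (from M/M/c formula)
C(c,a) = [a^c/(c!(1−ρ))]·P₀ = [176.45866/(720·0.6053)]·0.093254
= 0.40491·0.093254 = 0.037759

Final: 0.037759


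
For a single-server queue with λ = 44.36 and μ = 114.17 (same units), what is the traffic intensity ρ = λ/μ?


ρ = λ/μ = 44.36/114.17 = 0.3885

Final: 0.3885


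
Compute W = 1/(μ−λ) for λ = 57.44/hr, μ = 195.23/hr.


W = 1/(μ−λ) = 1/(195.23 − 57.44) = 1/137.79 = 0.007257 hr

Final: 0.007257 hr


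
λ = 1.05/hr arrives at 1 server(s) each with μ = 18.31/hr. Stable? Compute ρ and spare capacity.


Total capacity cμ = 1·18.31 = 18.31/hr
ρ = λ/(cμ) = 1.05/18.31 = 0.05735
Stable ⇔ ρ < 1: YES
Spare capacity = cμ − λ = 18.31 − 1.05 = 17.26/hr

Final: ρ = 0.05735; stable; margin = 17.26/hr


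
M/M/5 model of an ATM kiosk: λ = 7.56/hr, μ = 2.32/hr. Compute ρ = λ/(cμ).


ρ = λ/(cμ) = 7.56/(5·2.32) = 7.56/11.60 = 0.6517

Final: 0.6517


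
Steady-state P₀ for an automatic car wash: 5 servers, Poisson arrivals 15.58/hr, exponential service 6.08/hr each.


a = λ/μ = 15.58/6.08 = 2.5625; ρ = a/c = 0.5125
Σ_{k=0}^{4} a^k/k! (terms k=0..4) = 1.00000 + 2.56250 + 3.28320 + 2.80440 + 1.79657 = 11.44668
Tail: a^5/(5!(1−ρ)) = 110.48908/(120·0.4875) = 1.88870
P₀ = 1/(11.44668 + 1.88870) = 1/13.33538 = 0.074988

Final: 0.074988


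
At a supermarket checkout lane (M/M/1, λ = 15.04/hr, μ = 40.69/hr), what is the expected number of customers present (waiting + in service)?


ρ = λ/μ = 15.04/40.69 = 0.3696
L = ρ/(1−ρ) = 0.3696/(1 − 0.3696) = 0.3696/0.6304 = 0.5864

Final: 0.5864


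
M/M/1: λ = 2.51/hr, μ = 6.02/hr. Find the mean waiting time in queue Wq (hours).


ρ = 2.51/6.02 = 0.4169
Wq = ρ/(μ−λ) = 0.4169/(6.02 − 2.51) = 0.4169/3.51 = 0.1188 hr

Final: 0.1188 hr


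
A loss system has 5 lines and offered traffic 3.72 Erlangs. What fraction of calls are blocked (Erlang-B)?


B(c,a) = (a^c/c!) / Σ_{k=0}^{c} a^k/k!
a^5/5! = 5.936541
Σ terms (k=0..5): 1.00000 + 3.72000 + 6.91920 + 8.57981 + 7.97922 + 5.93654 = 34.134770
B = 5.936541/34.134770 = 0.173915

Final: 0.173915


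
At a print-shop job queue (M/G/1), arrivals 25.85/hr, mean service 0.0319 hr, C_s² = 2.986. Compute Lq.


ρ = λ·E[S] = 25.85·0.0319 = 0.8246
Lq = ρ²(1+C_s²)/(2(1−ρ)) = 0.6800·(1+2.986)/(2·0.1754)
= 0.6800·3.9860/0.3508 = 7.72711

Final: 7.72711


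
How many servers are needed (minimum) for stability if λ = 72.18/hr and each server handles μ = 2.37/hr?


Stability requires cμ > λ ⇔ c > λ/μ.
λ/μ = 72.18/2.37 = 30.4557
Minimum integer c = ⌊30.4557⌋ + 1 = 31
Check: 31·2.37 = 73.47 > 72.18, while 30·2.37 = 71.10 ≤ 72.18

Final: 31 servers


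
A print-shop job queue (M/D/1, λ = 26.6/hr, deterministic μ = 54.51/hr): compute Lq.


ρ = 26.6/54.51 = 0.4880
M/D/1: Lq = ρ²/(2(1−ρ)) = 0.2381/(2·0.5120) = 0.23254

Final: 0.23254


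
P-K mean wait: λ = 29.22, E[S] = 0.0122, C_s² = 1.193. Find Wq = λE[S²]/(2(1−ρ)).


ρ = λ·E[S] = 29.22·0.0122 = 0.3565
E[S²] = E[S]²(1+C_s²) = 0.0122²·(1+1.193) = 0.0003264
Wq = λ·E[S²]/(2(1−ρ)) = 29.22·0.0003264/(2·0.6435) = 0.007411 hr

Final: 0.007411 hr


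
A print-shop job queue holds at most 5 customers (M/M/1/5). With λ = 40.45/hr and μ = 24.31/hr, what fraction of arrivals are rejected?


ρ = λ/μ = 40.45/24.31 = 1.6639
P_K = (1−ρ)ρ^K/(1−ρ^(K+1)) = (-0.6639·12.754629)/(1 − 21.222738)
= -8.468108/-20.222738 = 0.418742

Final: 0.418742


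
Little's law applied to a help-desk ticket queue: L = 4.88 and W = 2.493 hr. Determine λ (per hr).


λ = L/W = 4.88/2.493 = 1.9575 /hr

Final: 1.9575 /hr


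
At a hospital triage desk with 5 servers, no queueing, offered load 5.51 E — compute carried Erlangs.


B(5,5.51) = 0.324814 (Erlang-B)
Carried load = a(1 − B) = 5.51·(1 − 0.324814) = 5.51·0.675186 = 3.7203 E

Final: 3.7203 Erlangs


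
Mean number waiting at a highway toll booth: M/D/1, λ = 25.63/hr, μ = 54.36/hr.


ρ = 25.63/54.36 = 0.4715
M/D/1: Lq = ρ²/(2(1−ρ)) = 0.2223/(2·0.5285) = 0.21031

Final: 0.21031


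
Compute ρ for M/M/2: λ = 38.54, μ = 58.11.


ρ = λ/(cμ) = 38.54/(2·58.11) = 38.54/116.22 = 0.3316

Final: 0.3316


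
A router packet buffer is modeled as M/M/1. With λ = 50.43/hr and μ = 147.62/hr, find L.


ρ = λ/μ = 50.43/147.62 = 0.3416
L = ρ/(1−ρ) = 0.3416/(1 − 0.3416) = 0.3416/0.6584 = 0.5189

Final: 0.5189


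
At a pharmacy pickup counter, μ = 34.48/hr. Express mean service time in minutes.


Mean service time = 1/μ = 1/34.48 hour = 0.02900 hour
In minutes: 0.02900 × 60 = 1.7401 min

Final: 1.7401 min


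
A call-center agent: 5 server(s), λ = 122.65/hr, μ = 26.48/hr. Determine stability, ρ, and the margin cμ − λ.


Total capacity cμ = 5·26.48 = 132.40/hr
ρ = λ/(cμ) = 122.65/132.40 = 0.9264
Stable ⇔ ρ < 1: YES
Spare capacity = cμ − λ = 132.40 − 122.65 = 9.75/hr

Final: ρ = 0.9264; stable; margin = 9.75/hr


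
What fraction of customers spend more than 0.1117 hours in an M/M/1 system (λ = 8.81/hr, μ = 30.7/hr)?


W ~ Exponential(μ−λ) for M/M/1.
μ − λ = 30.7 − 8.81 = 21.8900
P(W > t) = e^{−(μ−λ)t} = e^{−2.4451} = 0.086716

Final: 0.086716


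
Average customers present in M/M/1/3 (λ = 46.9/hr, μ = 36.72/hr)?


ρ = 46.9/36.72 = 1.2772
L = ρ[1 − (K+1)ρ^K + Kρ^(K+1)] / [(1−ρ)(1−ρ^(K+1))]
Numerator: 1.2772·(1 − 4·2.083582 + 3·2.661219) = 0.829348
Denominator: (-0.2772)·(-1.661219) = 0.460545
L = 0.829348/0.460545 = 1.8008

Final: 1.8008


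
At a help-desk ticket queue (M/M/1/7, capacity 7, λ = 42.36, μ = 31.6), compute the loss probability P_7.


ρ = λ/μ = 42.36/31.6 = 1.3405
P_K = (1−ρ)ρ^K/(1−ρ^(K+1)) = (-0.3405·7.778253)/(1 − 10.426798)
= -2.648544/-9.426798 = 0.280959

Final: 0.280959


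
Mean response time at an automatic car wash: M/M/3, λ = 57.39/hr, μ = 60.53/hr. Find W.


a = 0.9481; ρ = 0.3160; P₀ = 0.383835
Lq = P₀·a^c·ρ/(c!(1−ρ)²) = 0.03684
Wq = Lq/λ = 0.03684/57.39 = 0.0006419 hr
W = Wq + 1/μ = 0.0006419 + 0.01652 = 0.01716 hr

Final: 0.01716 hr


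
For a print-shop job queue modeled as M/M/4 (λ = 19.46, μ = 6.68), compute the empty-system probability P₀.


a = λ/μ = 19.46/6.68 = 2.9132; ρ = a/c = 0.7283
Σ_{k=0}^{3} a^k/k! (terms k=0..3) = 1.00000 + 2.91317 + 4.24329 + 4.12048 = 12.27694
Tail: a^4/(4!(1−ρ)) = 72.02205/(24·0.2717) = 11.04470
P₀ = 1/(12.27694 + 11.04470) = 1/23.32165 = 0.042879

Final: 0.042879


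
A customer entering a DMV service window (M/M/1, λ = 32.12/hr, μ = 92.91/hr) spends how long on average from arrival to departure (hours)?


W = 1/(μ−λ) = 1/(92.91 − 32.12) = 1/60.79 = 0.01645 hr

Final: 0.01645 hr


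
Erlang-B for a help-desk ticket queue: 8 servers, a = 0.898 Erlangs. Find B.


B(c,a) = (a^c/c!) / Σ_{k=0}^{c} a^k/k!
a^8/8! = 0.00001049
Σ terms (k=0..8): 1.00000 + 0.89800 + 0.40320 + 0.12069 + 0.02710 + 0.004866 + 0.0007283 + 0.00009343 + 0.00001049 = 2.454688
B = 0.00001049/2.454688 = 0.000004273

Final: 0.000004273


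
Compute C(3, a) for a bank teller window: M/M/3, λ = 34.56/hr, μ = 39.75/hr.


a = λ/μ = 0.8694; ρ = a/3 = 0.2898
P₀ = 0.416384 (from M/M/c formula)
C(c,a) = [a^c/(c!(1−ρ))]·P₀ = [0.65722/(6·0.7102)]·0.416384
= 0.15424·0.416384 = 0.064221

Final: 0.064221


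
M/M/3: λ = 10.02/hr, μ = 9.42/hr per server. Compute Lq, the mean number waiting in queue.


a = λ/μ = 1.0637; ρ = a/3 = 0.3546
P₀ = 0.340114
Lq = P₀·a^c·ρ / (c!·(1−ρ)²) = 0.340114·1.20351·0.3546/(6·0.41659)
= 0.05806

Final: 0.05806


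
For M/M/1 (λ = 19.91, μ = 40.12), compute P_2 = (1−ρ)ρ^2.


ρ = 19.91/40.12 = 0.4963
P_n = (1−ρ)·ρ^n = (1 − 0.4963)·0.4963^2 = 0.5037·0.246275 = 0.124058

Final: 0.124058


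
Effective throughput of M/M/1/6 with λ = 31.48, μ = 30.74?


ρ = 1.0241; P_K = (1−ρ)ρ^6/(1−ρ^7) = 0.153251
λ_eff = λ(1 − P_K) = 31.48·(1 − 0.153251) = 31.48·0.846749 = 26.6557 /hr

Final: 26.6557 /hr


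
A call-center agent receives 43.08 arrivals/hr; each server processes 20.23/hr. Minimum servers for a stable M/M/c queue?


Stability requires cμ > λ ⇔ c > λ/μ.
λ/μ = 43.08/20.23 = 2.1295
Minimum integer c = ⌊2.1295⌋ + 1 = 3
Check: 3·20.23 = 60.69 > 43.08, while 2·20.23 = 40.46 ≤ 43.08

Final: 3 servers


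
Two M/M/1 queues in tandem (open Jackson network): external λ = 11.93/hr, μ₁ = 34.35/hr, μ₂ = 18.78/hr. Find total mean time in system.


Each node sees arrival rate λ = 11.93/hr (tandem ⇒ throughput preserved).
W₁ = 1/(μ₁−λ) = 1/(34.35−11.93) = 0.04460 hr
W₂ = 1/(μ₂−λ) = 1/(18.78−11.93) = 0.14599 hr
W_total = W₁ + W₂ = 0.04460 + 0.14599 = 0.19059 hr

Final: 0.19059 hr


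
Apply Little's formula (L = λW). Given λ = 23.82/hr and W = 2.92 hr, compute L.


L = λW = 23.82·2.92 = 69.5544

Final: 69.5544


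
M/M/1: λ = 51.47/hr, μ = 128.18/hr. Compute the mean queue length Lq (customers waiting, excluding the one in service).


ρ = 51.47/128.18 = 0.4015
Lq = ρ²/(1−ρ) = 0.1612/0.5985 = 0.2694

Final: 0.2694


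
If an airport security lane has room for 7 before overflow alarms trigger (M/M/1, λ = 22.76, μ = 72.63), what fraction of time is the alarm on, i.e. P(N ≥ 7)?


ρ = 22.76/72.63 = 0.3134
P(N ≥ n) = ρ^n = 0.3134^7 = 0.0002968

Final: 0.0002968


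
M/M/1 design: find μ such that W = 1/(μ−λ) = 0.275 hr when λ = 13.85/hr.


W = 1/(μ−λ) ⇒ μ − λ = 1/W = 1/0.275 = 3.6364
μ = λ + 1/W = 13.85 + 3.6364 = 17.4864 per hr

Final: 17.4864 /hr


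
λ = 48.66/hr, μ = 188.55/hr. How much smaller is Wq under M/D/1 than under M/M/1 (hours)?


ρ = 48.66/188.55 = 0.2581
Wq(M/M/1) = ρ/(μ−λ) = 0.2581/139.89 = 0.001845 hr
Wq(M/D/1) = ρ/(2(μ−λ)) = 0.0009224 hr
Savings = 0.001845 − 0.0009224 = 0.0009224 hr

Final: 0.0009224 hr


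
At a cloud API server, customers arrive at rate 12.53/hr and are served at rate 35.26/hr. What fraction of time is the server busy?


ρ = λ/μ = 12.53/35.26 = 0.3554

Final: 0.3554


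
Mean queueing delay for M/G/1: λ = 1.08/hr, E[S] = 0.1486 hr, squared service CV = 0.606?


ρ = λ·E[S] = 1.08·0.1486 = 0.1605
E[S²] = E[S]²(1+C_s²) = 0.1486²·(1+0.606) = 0.035464
Wq = λ·E[S²]/(2(1−ρ)) = 1.08·0.035464/(2·0.8395) = 0.02281 hr

Final: 0.02281 hr


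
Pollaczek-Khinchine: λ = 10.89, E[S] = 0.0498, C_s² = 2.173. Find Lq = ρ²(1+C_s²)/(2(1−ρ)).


ρ = λ·E[S] = 10.89·0.0498 = 0.5423
Lq = ρ²(1+C_s²)/(2(1−ρ)) = 0.2941·(1+2.173)/(2·0.4577)
= 0.2941·3.1730/0.9154 = 1.01952

Final: 1.01952


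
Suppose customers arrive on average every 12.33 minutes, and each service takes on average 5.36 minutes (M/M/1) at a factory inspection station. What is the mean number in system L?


λ = 60/12.33 = 4.8662 /hr
μ = 60/5.36 = 11.1940 /hr
ρ = λ/μ = 4.8662/11.1940 = 0.4347
L = ρ/(1−ρ) = 0.4347/0.5653 = 0.7690

Final: 0.7690


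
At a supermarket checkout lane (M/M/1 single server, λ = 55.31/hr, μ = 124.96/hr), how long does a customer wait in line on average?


ρ = 55.31/124.96 = 0.4426
Wq = ρ/(μ−λ) = 0.4426/(124.96 − 55.31) = 0.4426/69.65 = 0.006355 hr

Final: 0.006355 hr


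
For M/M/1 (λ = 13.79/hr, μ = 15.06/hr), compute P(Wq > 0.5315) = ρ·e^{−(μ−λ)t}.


ρ = 13.79/15.06 = 0.9157
P(Wq > t) = ρ·e^{−(μ−λ)t} = 0.9157·e^{−0.6750}
= 0.9157·0.509154 = 0.466217

Final: 0.466217


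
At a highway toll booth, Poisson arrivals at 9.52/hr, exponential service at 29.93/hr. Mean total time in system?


W = 1/(μ−λ) = 1/(29.93 − 9.52) = 1/20.41 = 0.04900 hr

Final: 0.04900 hr


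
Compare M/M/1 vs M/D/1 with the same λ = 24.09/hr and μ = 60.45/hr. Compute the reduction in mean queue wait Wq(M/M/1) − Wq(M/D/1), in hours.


ρ = 24.09/60.45 = 0.3985
Wq(M/M/1) = ρ/(μ−λ) = 0.3985/36.36 = 0.01096 hr
Wq(M/D/1) = ρ/(2(μ−λ)) = 0.005480 hr
Savings = 0.01096 − 0.005480 = 0.005480 hr

Final: 0.005480 hr


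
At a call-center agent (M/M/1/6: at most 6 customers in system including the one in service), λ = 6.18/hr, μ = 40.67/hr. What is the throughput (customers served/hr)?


ρ = 0.1520; P_K = (1−ρ)ρ^6/(1−ρ^7) = 0.00001044
λ_eff = λ(1 − P_K) = 6.18·(1 − 0.00001044) = 6.18·0.999990 = 6.1799 /hr

Final: 6.1799 /hr


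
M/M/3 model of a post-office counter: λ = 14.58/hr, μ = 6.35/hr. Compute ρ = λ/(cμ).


ρ = λ/(cμ) = 14.58/(3·6.35) = 14.58/19.05 = 0.7654

Final: 0.7654


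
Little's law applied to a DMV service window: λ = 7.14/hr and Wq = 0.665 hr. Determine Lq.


Lq = λWq = 7.14·0.665 = 4.7481

Final: 4.7481


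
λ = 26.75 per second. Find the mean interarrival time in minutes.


Mean interarrival time = 1/λ = 1/26.75 second = 0.03738 second
In minutes: 0.03738 × 0.0166667 = 0.0006231 min

Final: 0.0006231 min


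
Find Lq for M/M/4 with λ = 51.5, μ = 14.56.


a = λ/μ = 3.5371; ρ = a/4 = 0.8843
P₀ = 0.013419
Lq = P₀·a^c·ρ / (c!·(1−ρ)²) = 0.013419·156.52489·0.8843/(24·0.01339)
= 5.77816

Final: 5.77816


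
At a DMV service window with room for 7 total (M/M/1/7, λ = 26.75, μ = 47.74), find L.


ρ = 26.75/47.74 = 0.5603
L = ρ[1 − (K+1)ρ^K + Kρ^(K+1)] / [(1−ρ)(1−ρ^(K+1))]
Numerator: 0.5603·(1 − 8·0.017342 + 7·0.009717) = 0.520704
Denominator: (0.4397)·(0.990283) = 0.435401
L = 0.520704/0.435401 = 1.1959

Final: 1.1959


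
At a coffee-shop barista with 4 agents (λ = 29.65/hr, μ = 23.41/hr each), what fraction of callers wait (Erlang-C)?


a = λ/μ = 1.2666; ρ = a/4 = 0.3166
P₀ = 0.280571 (from M/M/c formula)
C(c,a) = [a^c/(c!(1−ρ))]·P₀ = [2.57332/(24·0.6834)]·0.280571
= 0.15690·0.280571 = 0.044022

Final: 0.044022


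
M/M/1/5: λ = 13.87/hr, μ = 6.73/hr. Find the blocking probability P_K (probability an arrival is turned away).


ρ = λ/μ = 13.87/6.73 = 2.0609
P_K = (1−ρ)ρ^K/(1−ρ^(K+1)) = (-1.0609·37.179794)/(1 − 76.624628)
= -39.444834/-75.624628 = 0.521587

Final: 0.521587


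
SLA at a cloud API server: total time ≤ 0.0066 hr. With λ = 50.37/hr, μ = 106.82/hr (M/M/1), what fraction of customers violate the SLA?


W ~ Exponential(μ−λ) for M/M/1.
μ − λ = 106.82 − 50.37 = 56.4500
P(W > t) = e^{−(μ−λ)t} = e^{−0.3726} = 0.688961

Final: 0.688961


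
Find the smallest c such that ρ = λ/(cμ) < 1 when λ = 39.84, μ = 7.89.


Stability requires cμ > λ ⇔ c > λ/μ.
λ/μ = 39.84/7.89 = 5.0494
Minimum integer c = ⌊5.0494⌋ + 1 = 6
Check: 6·7.89 = 47.34 > 39.84, while 5·7.89 = 39.45 ≤ 39.84

Final: 6 servers


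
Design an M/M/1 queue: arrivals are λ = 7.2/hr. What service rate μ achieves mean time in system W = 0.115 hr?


W = 1/(μ−λ) ⇒ μ − λ = 1/W = 1/0.115 = 8.6957
μ = λ + 1/W = 7.2 + 8.6957 = 15.8957 per hr

Final: 15.8957 /hr


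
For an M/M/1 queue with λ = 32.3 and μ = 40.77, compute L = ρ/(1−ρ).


ρ = λ/μ = 32.3/40.77 = 0.7922
L = ρ/(1−ρ) = 0.7922/(1 − 0.7922) = 0.7922/0.2078 = 3.8135

Final: 3.8135


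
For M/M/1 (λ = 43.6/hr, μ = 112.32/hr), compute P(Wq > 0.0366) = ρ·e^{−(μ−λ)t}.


ρ = 43.6/112.32 = 0.3882
P(Wq > t) = ρ·e^{−(μ−λ)t} = 0.3882·e^{−2.5152}
= 0.3882·0.080851 = 0.031384

Final: 0.031384


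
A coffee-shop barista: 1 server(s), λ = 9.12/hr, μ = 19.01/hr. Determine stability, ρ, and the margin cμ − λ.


Total capacity cμ = 1·19.01 = 19.01/hr
ρ = λ/(cμ) = 9.12/19.01 = 0.4797
Stable ⇔ ρ < 1: YES
Spare capacity = cμ − λ = 19.01 − 9.12 = 9.89/hr

Final: ρ = 0.4797; stable; margin = 9.89/hr


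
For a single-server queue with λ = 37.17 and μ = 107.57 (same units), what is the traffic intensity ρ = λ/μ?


ρ = λ/μ = 37.17/107.57 = 0.3455

Final: 0.3455


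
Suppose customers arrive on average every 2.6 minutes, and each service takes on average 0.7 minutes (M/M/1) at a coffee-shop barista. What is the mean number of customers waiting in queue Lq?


λ = 60/2.6 = 23.0769 /hr
μ = 60/0.7 = 85.7143 /hr
ρ = λ/μ = 23.0769/85.7143 = 0.2692
Lq = ρ²/(1−ρ) = 0.07249/0.7308 = 0.09919

Final: 0.09919


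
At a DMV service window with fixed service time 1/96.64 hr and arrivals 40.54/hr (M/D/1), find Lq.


ρ = 40.54/96.64 = 0.4195
M/D/1: Lq = ρ²/(2(1−ρ)) = 0.1760/(2·0.5805) = 0.15157

Final: 0.15157


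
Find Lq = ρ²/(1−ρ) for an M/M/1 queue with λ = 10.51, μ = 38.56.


ρ = 10.51/38.56 = 0.2726
Lq = ρ²/(1−ρ) = 0.07429/0.7274 = 0.1021

Final: 0.1021


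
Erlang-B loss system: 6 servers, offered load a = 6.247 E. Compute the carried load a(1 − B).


B(6,6.247) = 0.282039 (Erlang-B)
Carried load = a(1 − B) = 6.247·(1 − 0.282039) = 6.247·0.717961 = 4.4851 E

Final: 4.4851 Erlangs


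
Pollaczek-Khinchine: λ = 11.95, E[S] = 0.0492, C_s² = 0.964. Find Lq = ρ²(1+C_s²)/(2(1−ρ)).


ρ = λ·E[S] = 11.95·0.0492 = 0.5879
Lq = ρ²(1+C_s²)/(2(1−ρ)) = 0.3457·(1+0.964)/(2·0.4121)
= 0.3457·1.9640/0.8241 = 0.82379

Final: 0.82379


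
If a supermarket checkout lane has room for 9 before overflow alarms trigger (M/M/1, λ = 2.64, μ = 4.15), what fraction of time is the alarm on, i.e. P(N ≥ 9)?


ρ = 2.64/4.15 = 0.6361
P(N ≥ n) = ρ^n = 0.6361^9 = 0.017061

Final: 0.017061


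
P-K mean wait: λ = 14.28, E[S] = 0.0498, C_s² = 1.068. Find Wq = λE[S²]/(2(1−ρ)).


ρ = λ·E[S] = 14.28·0.0498 = 0.7111
E[S²] = E[S]²(1+C_s²) = 0.0498²·(1+1.068) = 0.005129
Wq = λ·E[S²]/(2(1−ρ)) = 14.28·0.005129/(2·0.2889) = 0.12677 hr

Final: 0.12677 hr


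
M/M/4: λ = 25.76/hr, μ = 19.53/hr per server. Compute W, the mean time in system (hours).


a = 1.3190; ρ = 0.3297; P₀ = 0.265994
Lq = P₀·a^c·ρ/(c!(1−ρ)²) = 0.02462
Wq = Lq/λ = 0.02462/25.76 = 0.0009559 hr
W = Wq + 1/μ = 0.0009559 + 0.05120 = 0.05216 hr

Final: 0.05216 hr


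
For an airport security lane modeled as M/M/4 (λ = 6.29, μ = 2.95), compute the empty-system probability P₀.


a = λ/μ = 6.29/2.95 = 2.1322; ρ = a/c = 0.5331
Σ_{k=0}^{3} a^k/k! (terms k=0..3) = 1.00000 + 2.13220 + 2.27315 + 1.61560 = 7.02095
Tail: a^4/(4!(1−ρ)) = 20.66876/(24·0.4669) = 1.84431
P₀ = 1/(7.02095 + 1.84431) = 1/8.86526 = 0.112800

Final: 0.112800


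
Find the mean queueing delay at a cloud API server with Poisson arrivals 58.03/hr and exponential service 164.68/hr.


ρ = 58.03/164.68 = 0.3524
Wq = ρ/(μ−λ) = 0.3524/(164.68 − 58.03) = 0.3524/106.65 = 0.003304 hr

Final: 0.003304 hr


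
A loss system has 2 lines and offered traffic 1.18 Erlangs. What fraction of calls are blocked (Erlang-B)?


B(c,a) = (a^c/c!) / Σ_{k=0}^{c} a^k/k!
a^2/2! = 0.696200
Σ terms (k=0..2): 1.00000 + 1.18000 + 0.69620 = 2.876200
B = 0.696200/2.876200 = 0.242055

Final: 0.242055


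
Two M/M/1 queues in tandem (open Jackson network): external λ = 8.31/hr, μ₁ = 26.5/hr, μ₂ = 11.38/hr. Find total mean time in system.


Each node sees arrival rate λ = 8.31/hr (tandem ⇒ throughput preserved).
W₁ = 1/(μ₁−λ) = 1/(26.5−8.31) = 0.05498 hr
W₂ = 1/(μ₂−λ) = 1/(11.38−8.31) = 0.32573 hr
W_total = W₁ + W₂ = 0.05498 + 0.32573 = 0.38071 hr

Final: 0.38071 hr


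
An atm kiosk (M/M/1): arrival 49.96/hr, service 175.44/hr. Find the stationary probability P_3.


ρ = 49.96/175.44 = 0.2848
P_n = (1−ρ)·ρ^n = (1 − 0.2848)·0.2848^3 = 0.7152·0.023093 = 0.016517

Final: 0.016517


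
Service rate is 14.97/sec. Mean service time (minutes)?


Mean service time = 1/μ = 1/14.97 second = 0.06680 second
In minutes: 0.06680 × 0.0166667 = 0.001113 min

Final: 0.001113 min


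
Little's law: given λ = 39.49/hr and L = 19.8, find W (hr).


W = L/λ = 19.8/39.49 = 0.5014 hr

Final: 0.5014 hr


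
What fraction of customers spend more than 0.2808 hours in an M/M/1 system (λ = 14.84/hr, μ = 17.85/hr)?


W ~ Exponential(μ−λ) for M/M/1.
μ − λ = 17.85 − 14.84 = 3.0100
P(W > t) = e^{−(μ−λ)t} = e^{−0.8452} = 0.429468

Final: 0.429468


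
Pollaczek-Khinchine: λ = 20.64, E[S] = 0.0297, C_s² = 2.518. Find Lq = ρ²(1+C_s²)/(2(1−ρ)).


ρ = λ·E[S] = 20.64·0.0297 = 0.6130
Lq = ρ²(1+C_s²)/(2(1−ρ)) = 0.3758·(1+2.518)/(2·0.3870)
= 0.3758·3.5180/0.7740 = 1.70803

Final: 1.70803


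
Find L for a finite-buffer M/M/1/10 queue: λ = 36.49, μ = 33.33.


ρ = 36.49/33.33 = 1.0948
L = ρ[1 − (K+1)ρ^K + Kρ^(K+1)] / [(1−ρ)(1−ρ^(K+1))]
Numerator: 1.0948·(1 − 11·2.473919 + 10·2.708470) = 0.954226
Denominator: (-0.09481)·(-1.708470) = 0.161979
L = 0.954226/0.161979 = 5.8910

Final: 5.8910


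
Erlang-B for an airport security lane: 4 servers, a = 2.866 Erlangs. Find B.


B(c,a) = (a^c/c!) / Σ_{k=0}^{c} a^k/k!
a^4/4! = 2.811211
Σ terms (k=0..4): 1.00000 + 2.86600 + 4.10698 + 3.92353 + 2.81121 = 14.707722
B = 2.811211/14.707722 = 0.191138

Final: 0.191138


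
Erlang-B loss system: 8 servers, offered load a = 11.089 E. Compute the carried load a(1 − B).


B(8,11.089) = 0.386486 (Erlang-B)
Carried load = a(1 − B) = 11.089·(1 − 0.386486) = 11.089·0.613514 = 6.8033 E

Final: 6.8033 Erlangs


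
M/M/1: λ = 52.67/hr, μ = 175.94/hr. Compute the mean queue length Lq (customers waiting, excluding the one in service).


ρ = 52.67/175.94 = 0.2994
Lq = ρ²/(1−ρ) = 0.08962/0.7006 = 0.1279

Final: 0.1279


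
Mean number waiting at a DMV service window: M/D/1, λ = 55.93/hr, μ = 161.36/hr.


ρ = 55.93/161.36 = 0.3466
M/D/1: Lq = ρ²/(2(1−ρ)) = 0.1201/(2·0.6534) = 0.09194

Final: 0.09194


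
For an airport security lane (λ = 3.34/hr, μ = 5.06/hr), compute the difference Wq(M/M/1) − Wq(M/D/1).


ρ = 3.34/5.06 = 0.6601
Wq(M/M/1) = ρ/(μ−λ) = 0.6601/1.72 = 0.38377 hr
Wq(M/D/1) = ρ/(2(μ−λ)) = 0.19188 hr
Savings = 0.38377 − 0.19188 = 0.19188 hr

Final: 0.19188 hr


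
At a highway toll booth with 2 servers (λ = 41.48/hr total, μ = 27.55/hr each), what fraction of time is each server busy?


ρ = λ/(cμ) = 41.48/(2·27.55) = 41.48/55.10 = 0.7528

Final: 0.7528


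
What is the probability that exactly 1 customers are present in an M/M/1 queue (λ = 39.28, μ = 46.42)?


ρ = 39.28/46.42 = 0.8462
P_n = (1−ρ)·ρ^n = (1 − 0.8462)·0.8462^1 = 0.1538·0.846187 = 0.130155

Final: 0.130155


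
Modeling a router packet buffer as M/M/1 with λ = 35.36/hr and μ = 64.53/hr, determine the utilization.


ρ = λ/μ = 35.36/64.53 = 0.5480

Final: 0.5480


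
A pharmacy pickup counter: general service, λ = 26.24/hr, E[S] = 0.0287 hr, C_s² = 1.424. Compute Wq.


ρ = λ·E[S] = 26.24·0.0287 = 0.7531
E[S²] = E[S]²(1+C_s²) = 0.0287²·(1+1.424) = 0.001997
Wq = λ·E[S²]/(2(1−ρ)) = 26.24·0.001997/(2·0.2469) = 0.10609 hr

Final: 0.10609 hr


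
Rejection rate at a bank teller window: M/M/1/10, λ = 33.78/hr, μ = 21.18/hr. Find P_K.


ρ = λ/μ = 33.78/21.18 = 1.5949
P_K = (1−ρ)ρ^K/(1−ρ^(K+1)) = (-0.5949·106.496882)/(1 − 169.851968)
= -63.355086/-168.851968 = 0.375211

Final: 0.375211


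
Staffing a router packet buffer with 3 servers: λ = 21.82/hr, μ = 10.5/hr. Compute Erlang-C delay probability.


a = λ/μ = 2.0781; ρ = a/3 = 0.6927
P₀ = 0.098965 (from M/M/c formula)
C(c,a) = [a^c/(c!(1−ρ))]·P₀ = [8.97421/(6·0.3073)]·0.098965
= 4.86721·0.098965 = 0.481685

Final: 0.481685


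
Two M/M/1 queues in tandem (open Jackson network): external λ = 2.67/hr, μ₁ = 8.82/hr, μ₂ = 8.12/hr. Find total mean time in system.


Each node sees arrival rate λ = 2.67/hr (tandem ⇒ throughput preserved).
W₁ = 1/(μ₁−λ) = 1/(8.82−2.67) = 0.16260 hr
W₂ = 1/(μ₂−λ) = 1/(8.12−2.67) = 0.18349 hr
W_total = W₁ + W₂ = 0.16260 + 0.18349 = 0.34609 hr

Final: 0.34609 hr


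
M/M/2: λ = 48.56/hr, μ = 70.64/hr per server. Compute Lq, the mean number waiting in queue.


a = λ/μ = 0.6874; ρ = a/2 = 0.3437
P₀ = 0.488411
Lq = P₀·a^c·ρ / (c!·(1−ρ)²) = 0.488411·0.47256·0.3437/(2·0.43071)
= 0.09209

Final: 0.09209


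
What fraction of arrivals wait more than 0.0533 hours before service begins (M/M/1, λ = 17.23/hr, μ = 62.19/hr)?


ρ = 17.23/62.19 = 0.2771
P(Wq > t) = ρ·e^{−(μ−λ)t} = 0.2771·e^{−2.3964}
= 0.2771·0.091048 = 0.025225

Final: 0.025225


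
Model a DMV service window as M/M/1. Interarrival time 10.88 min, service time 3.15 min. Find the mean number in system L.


λ = 60/10.88 = 5.5147 /hr
μ = 60/3.15 = 19.0476 /hr
ρ = λ/μ = 5.5147/19.0476 = 0.2895
L = ρ/(1−ρ) = 0.2895/0.7105 = 0.4075

Final: 0.4075


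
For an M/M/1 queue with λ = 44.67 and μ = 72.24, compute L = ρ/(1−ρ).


ρ = λ/μ = 44.67/72.24 = 0.6184
L = ρ/(1−ρ) = 0.6184/(1 − 0.6184) = 0.6184/0.3816 = 1.6202

Final: 1.6202


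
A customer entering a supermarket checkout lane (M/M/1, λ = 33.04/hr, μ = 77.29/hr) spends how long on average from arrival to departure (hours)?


W = 1/(μ−λ) = 1/(77.29 − 33.04) = 1/44.25 = 0.02260 hr

Final: 0.02260 hr


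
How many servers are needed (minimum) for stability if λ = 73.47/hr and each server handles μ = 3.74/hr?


Stability requires cμ > λ ⇔ c > λ/μ.
λ/μ = 73.47/3.74 = 19.6444
Minimum integer c = ⌊19.6444⌋ + 1 = 20
Check: 20·3.74 = 74.80 > 73.47, while 19·3.74 = 71.06 ≤ 73.47

Final: 20 servers


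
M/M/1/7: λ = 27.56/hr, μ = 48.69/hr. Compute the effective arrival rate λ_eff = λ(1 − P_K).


ρ = 0.5660; P_K = (1−ρ)ρ^7/(1−ρ^8) = 0.008165
λ_eff = λ(1 − P_K) = 27.56·(1 − 0.008165) = 27.56·0.991835 = 27.3350 /hr

Final: 27.3350 /hr


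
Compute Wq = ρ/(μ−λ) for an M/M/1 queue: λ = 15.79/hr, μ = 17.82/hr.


ρ = 15.79/17.82 = 0.8861
Wq = ρ/(μ−λ) = 0.8861/(17.82 − 15.79) = 0.8861/2.03 = 0.4365 hr

Final: 0.4365 hr


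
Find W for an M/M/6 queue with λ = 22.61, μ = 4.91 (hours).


a = 4.6049; ρ = 0.7675; P₀ = 0.007973
Lq = P₀·a^c·ρ/(c!(1−ρ)²) = 1.49881
Wq = Lq/λ = 1.49881/22.61 = 0.06629 hr
W = Wq + 1/μ = 0.06629 + 0.20367 = 0.26996 hr

Final: 0.26996 hr


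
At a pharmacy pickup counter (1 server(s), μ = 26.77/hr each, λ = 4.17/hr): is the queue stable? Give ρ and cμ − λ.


Total capacity cμ = 1·26.77 = 26.77/hr
ρ = λ/(cμ) = 4.17/26.77 = 0.1558
Stable ⇔ ρ < 1: YES
Spare capacity = cμ − λ = 26.77 − 4.17 = 22.60/hr

Final: ρ = 0.1558; stable; margin = 22.60/hr


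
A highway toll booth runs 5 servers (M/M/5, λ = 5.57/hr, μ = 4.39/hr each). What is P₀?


a = λ/μ = 5.57/4.39 = 1.2688; ρ = a/c = 0.2538
Σ_{k=0}^{4} a^k/k! (terms k=0..4) = 1.00000 + 1.26879 + 0.80492 + 0.34042 + 0.10798 = 3.52212
Tail: a^5/(5!(1−ρ)) = 3.28816/(120·0.7462) = 0.03672
P₀ = 1/(3.52212 + 0.03672) = 1/3.55884 = 0.280991

Final: 0.280991


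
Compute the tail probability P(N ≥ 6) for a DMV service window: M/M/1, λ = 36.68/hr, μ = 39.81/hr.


ρ = 36.68/39.81 = 0.9214
P(N ≥ n) = ρ^n = 0.9214^6 = 0.611819

Final: 0.611819


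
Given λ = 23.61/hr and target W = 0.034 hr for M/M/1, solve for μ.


W = 1/(μ−λ) ⇒ μ − λ = 1/W = 1/0.034 = 29.4118
μ = λ + 1/W = 23.61 + 29.4118 = 53.0218 per hr

Final: 53.0218 /hr


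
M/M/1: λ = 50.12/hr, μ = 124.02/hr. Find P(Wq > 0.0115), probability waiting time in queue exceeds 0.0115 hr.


ρ = 50.12/124.02 = 0.4041
P(Wq > t) = ρ·e^{−(μ−λ)t} = 0.4041·e^{−0.8499}
= 0.4041·0.427479 = 0.172756

Final: 0.172756


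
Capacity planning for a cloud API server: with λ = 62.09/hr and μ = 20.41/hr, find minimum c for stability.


Stability requires cμ > λ ⇔ c > λ/μ.
λ/μ = 62.09/20.41 = 3.0421
Minimum integer c = ⌊3.0421⌋ + 1 = 4
Check: 4·20.41 = 81.64 > 62.09, while 3·20.41 = 61.23 ≤ 62.09

Final: 4 servers


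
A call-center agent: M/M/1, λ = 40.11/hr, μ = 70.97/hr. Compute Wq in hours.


ρ = 40.11/70.97 = 0.5652
Wq = ρ/(μ−λ) = 0.5652/(70.97 − 40.11) = 0.5652/30.86 = 0.01831 hr

Final: 0.01831 hr


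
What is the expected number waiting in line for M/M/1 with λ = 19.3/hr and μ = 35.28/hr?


ρ = 19.3/35.28 = 0.5471
Lq = ρ²/(1−ρ) = 0.2993/0.4529 = 0.6607

Final: 0.6607


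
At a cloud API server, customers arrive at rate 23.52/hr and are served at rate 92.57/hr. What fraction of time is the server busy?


ρ = λ/μ = 23.52/92.57 = 0.2541

Final: 0.2541


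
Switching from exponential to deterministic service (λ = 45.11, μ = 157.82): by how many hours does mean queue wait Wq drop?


ρ = 45.11/157.82 = 0.2858
Wq(M/M/1) = ρ/(μ−λ) = 0.2858/112.71 = 0.002536 hr
Wq(M/D/1) = ρ/(2(μ−λ)) = 0.001268 hr
Savings = 0.002536 − 0.001268 = 0.001268 hr

Final: 0.001268 hr


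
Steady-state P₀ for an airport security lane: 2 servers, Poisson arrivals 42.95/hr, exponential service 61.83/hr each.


a = λ/μ = 42.95/61.83 = 0.6946; ρ = a/c = 0.3473
Σ_{k=0}^{1} a^k/k! (terms k=0..1) = 1.00000 + 0.69465 = 1.69465
Tail: a^2/(2!(1−ρ)) = 0.48253/(2·0.6527) = 0.36966
P₀ = 1/(1.69465 + 0.36966) = 1/2.06430 = 0.484425

Final: 0.484425


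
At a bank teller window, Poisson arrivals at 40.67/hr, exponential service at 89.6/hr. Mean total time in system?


W = 1/(μ−λ) = 1/(89.6 − 40.67) = 1/48.93 = 0.02044 hr

Final: 0.02044 hr


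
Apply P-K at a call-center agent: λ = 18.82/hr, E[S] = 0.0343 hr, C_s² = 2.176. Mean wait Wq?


ρ = λ·E[S] = 18.82·0.0343 = 0.6455
E[S²] = E[S]²(1+C_s²) = 0.0343²·(1+2.176) = 0.003737
Wq = λ·E[S²]/(2(1−ρ)) = 18.82·0.003737/(2·0.3545) = 0.09919 hr

Final: 0.09919 hr


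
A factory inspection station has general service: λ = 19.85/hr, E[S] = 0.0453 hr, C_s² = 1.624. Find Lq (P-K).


ρ = λ·E[S] = 19.85·0.0453 = 0.8992
Lq = ρ²(1+C_s²)/(2(1−ρ)) = 0.8086·(1+1.624)/(2·0.1008)
= 0.8086·2.6240/0.2016 = 10.52476

Final: 10.52476


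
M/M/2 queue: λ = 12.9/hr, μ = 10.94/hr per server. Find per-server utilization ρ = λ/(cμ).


ρ = λ/(cμ) = 12.9/(2·10.94) = 12.9/21.88 = 0.5896

Final: 0.5896


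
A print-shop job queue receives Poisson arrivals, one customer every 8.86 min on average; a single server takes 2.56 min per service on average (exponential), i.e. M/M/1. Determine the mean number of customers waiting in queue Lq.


λ = 60/8.86 = 6.7720 /hr
μ = 60/2.56 = 23.4375 /hr
ρ = λ/μ = 6.7720/23.4375 = 0.2889
Lq = ρ²/(1−ρ) = 0.08349/0.7111 = 0.1174

Final: 0.1174


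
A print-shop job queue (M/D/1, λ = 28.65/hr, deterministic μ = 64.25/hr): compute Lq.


ρ = 28.65/64.25 = 0.4459
M/D/1: Lq = ρ²/(2(1−ρ)) = 0.1988/(2·0.5541) = 0.17943

Final: 0.17943


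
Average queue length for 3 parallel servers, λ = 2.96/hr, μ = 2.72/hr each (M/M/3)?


a = λ/μ = 1.0882; ρ = a/3 = 0.3627
P₀ = 0.331409
Lq = P₀·a^c·ρ / (c!·(1−ρ)²) = 0.331409·1.28875·0.3627/(6·0.40609)
= 0.06359

Final: 0.06359


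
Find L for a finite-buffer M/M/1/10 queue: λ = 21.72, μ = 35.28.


ρ = 21.72/35.28 = 0.6156
L = ρ[1 − (K+1)ρ^K + Kρ^(K+1)] / [(1−ρ)(1−ρ^(K+1))]
Numerator: 0.6156·(1 − 11·0.007822 + 10·0.004816) = 0.592322
Denominator: (0.3844)·(0.995184) = 0.382503
L = 0.592322/0.382503 = 1.5485

Final: 1.5485


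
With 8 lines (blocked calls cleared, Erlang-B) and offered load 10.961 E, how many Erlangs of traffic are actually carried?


B(8,10.961) = 0.381110 (Erlang-B)
Carried load = a(1 − B) = 10.961·(1 − 0.381110) = 10.961·0.618890 = 6.7837 E

Final: 6.7837 Erlangs
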